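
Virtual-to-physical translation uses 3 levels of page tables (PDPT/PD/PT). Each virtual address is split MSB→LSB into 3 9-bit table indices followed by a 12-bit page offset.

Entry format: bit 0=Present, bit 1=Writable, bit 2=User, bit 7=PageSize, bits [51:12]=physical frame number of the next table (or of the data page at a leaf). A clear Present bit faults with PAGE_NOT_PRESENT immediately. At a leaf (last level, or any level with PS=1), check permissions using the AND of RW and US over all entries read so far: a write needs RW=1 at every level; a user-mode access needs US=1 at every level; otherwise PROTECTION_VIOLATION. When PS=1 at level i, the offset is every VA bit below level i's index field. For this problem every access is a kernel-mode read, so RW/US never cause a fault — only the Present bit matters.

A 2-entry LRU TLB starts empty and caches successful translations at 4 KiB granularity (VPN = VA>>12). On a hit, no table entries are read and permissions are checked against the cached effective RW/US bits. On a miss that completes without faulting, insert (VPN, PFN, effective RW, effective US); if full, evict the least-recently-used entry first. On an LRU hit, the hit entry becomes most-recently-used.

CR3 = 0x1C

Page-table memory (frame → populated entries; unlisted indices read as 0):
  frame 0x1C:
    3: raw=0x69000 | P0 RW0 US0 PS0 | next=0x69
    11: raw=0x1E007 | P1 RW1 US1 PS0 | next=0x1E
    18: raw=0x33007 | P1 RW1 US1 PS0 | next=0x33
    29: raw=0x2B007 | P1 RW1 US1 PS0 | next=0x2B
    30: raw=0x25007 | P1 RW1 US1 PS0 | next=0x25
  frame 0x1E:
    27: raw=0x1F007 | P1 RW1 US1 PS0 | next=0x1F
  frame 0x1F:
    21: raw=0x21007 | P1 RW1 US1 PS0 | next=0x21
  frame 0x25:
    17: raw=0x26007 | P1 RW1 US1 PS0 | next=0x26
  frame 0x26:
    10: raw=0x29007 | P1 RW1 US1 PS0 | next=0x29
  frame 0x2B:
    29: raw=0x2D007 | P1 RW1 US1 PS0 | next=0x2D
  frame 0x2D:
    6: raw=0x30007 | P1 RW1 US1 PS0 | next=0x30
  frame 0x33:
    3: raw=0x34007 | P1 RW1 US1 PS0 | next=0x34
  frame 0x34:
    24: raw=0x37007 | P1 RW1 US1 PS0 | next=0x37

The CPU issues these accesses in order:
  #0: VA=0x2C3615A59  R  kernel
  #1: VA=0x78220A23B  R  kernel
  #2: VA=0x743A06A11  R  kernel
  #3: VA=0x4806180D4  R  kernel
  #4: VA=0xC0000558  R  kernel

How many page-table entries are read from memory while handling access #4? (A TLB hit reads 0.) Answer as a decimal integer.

Trace:
#0 VA=0x2C3615A59 (r,kernel):
  [0] read 0x1C idx=11: raw=0x1E007 flags P=1 W=1 U=1 S=0
  [1] read 0x1E idx=27: raw=0x1F007 flags P=1 W=1 U=1 S=0
  [2] read 0x1F idx=21: raw=0x21007 flags P=1 W=1 U=1 S=0
  → PA=0x21A59  (3 entries read)
#1 VA=0x78220A23B (r,kernel):
  [0] read 0x1C idx=30: raw=0x25007 flags P=1 W=1 U=1 S=0
  [1] read 0x25 idx=17: raw=0x26007 flags P=1 W=1 U=1 S=0
  [2] read 0x26 idx=10: raw=0x29007 flags P=1 W=1 U=1 S=0
  → PA=0x2923B  (3 entries read)
#2 VA=0x743A06A11 (r,kernel):
  [0] read 0x1C idx=29: raw=0x2B007 flags P=1 W=1 U=1 S=0
  [1] read 0x2B idx=29: raw=0x2D007 flags P=1 W=1 U=1 S=0
  [2] read 0x2D idx=6: raw=0x30007 flags P=1 W=1 U=1 S=0
  → PA=0x30A11  (3 entries read)
#3 VA=0x4806180D4 (r,kernel):
  [0] read 0x1C idx=18: raw=0x33007 flags P=1 W=1 U=1 S=0
  [1] read 0x33 idx=3: raw=0x34007 flags P=1 W=1 U=1 S=0
  [2] read 0x34 idx=24: raw=0x37007 flags P=1 W=1 U=1 S=0
  → PA=0x370D4  (3 entries read)
#4 VA=0xC0000558 (r,kernel):
  [0] read 0x1C idx=3: raw=0x69000 flags P=0 W=0 U=0 S=0
  ✗ PAGE_NOT_PRESENT  [1 reads]

Entries read for #4: 1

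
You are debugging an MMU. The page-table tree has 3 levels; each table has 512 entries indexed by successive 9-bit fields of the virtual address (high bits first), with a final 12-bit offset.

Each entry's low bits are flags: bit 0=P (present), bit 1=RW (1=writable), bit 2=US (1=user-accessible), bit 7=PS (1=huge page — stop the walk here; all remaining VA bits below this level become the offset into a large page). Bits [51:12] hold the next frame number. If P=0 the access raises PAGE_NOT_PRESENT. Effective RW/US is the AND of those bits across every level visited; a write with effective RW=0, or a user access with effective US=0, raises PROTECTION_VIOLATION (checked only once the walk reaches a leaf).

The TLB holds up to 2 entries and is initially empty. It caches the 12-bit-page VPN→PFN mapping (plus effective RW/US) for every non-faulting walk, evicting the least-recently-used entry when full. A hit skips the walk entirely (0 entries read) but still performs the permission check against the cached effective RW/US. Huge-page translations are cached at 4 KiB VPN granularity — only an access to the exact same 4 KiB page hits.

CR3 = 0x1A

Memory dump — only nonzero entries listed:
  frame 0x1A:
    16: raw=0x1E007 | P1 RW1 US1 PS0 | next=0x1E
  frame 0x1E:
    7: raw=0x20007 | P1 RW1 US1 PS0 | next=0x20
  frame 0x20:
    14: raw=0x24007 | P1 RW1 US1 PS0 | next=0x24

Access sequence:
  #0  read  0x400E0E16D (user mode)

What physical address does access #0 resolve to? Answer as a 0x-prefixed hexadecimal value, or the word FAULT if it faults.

Trace:
#0 VA=0x400E0E16D (r,user):
  L0: frame=0x1A idx=16 entry=0x1E007 [P=1 RW=1 US=1 PS=0]
  L1: frame=0x1E idx=7 entry=0x20007 [P=1 RW=1 US=1 PS=0]
  L2: frame=0x20 idx=14 entry=0x24007 [P=1 RW=1 US=1 PS=0]
  → PA=0x2416D  (3 entries read)

Access #0 PA: 0x2416D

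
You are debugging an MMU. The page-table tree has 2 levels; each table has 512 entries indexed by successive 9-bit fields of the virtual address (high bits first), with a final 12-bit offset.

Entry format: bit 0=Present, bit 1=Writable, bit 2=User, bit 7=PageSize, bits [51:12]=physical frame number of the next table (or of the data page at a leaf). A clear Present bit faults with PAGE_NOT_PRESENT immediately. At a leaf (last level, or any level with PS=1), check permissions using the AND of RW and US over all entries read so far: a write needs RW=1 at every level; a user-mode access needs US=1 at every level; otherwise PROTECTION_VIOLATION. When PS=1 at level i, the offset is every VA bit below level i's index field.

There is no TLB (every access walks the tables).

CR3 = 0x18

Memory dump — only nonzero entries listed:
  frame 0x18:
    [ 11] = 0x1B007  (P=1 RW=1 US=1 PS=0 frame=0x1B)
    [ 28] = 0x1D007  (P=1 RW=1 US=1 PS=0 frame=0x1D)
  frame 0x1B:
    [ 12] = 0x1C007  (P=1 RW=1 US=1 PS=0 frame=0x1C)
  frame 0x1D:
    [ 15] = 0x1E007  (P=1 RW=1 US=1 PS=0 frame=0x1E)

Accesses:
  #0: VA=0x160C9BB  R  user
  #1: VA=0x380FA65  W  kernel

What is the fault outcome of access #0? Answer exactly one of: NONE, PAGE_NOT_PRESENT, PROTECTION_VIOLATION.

Trace:
#0 VA=0x160C9BB (r,user):
  [0] read 0x18 idx=11: raw=0x1B007 flags P=1 W=1 U=1 S=0
  [1] read 0x1B idx=12: raw=0x1C007 flags P=1 W=1 U=1 S=0
  → PA=0x1C9BB  (2 entries read)
#1 VA=0x380FA65 (w,kernel):
  [0] read 0x18 idx=28: raw=0x1D007 flags P=1 W=1 U=1 S=0
  [1] read 0x1D idx=15: raw=0x1E007 flags P=1 W=1 U=1 S=0
  → PA=0x1EA65  (2 entries read)

Access #0 fault: NONE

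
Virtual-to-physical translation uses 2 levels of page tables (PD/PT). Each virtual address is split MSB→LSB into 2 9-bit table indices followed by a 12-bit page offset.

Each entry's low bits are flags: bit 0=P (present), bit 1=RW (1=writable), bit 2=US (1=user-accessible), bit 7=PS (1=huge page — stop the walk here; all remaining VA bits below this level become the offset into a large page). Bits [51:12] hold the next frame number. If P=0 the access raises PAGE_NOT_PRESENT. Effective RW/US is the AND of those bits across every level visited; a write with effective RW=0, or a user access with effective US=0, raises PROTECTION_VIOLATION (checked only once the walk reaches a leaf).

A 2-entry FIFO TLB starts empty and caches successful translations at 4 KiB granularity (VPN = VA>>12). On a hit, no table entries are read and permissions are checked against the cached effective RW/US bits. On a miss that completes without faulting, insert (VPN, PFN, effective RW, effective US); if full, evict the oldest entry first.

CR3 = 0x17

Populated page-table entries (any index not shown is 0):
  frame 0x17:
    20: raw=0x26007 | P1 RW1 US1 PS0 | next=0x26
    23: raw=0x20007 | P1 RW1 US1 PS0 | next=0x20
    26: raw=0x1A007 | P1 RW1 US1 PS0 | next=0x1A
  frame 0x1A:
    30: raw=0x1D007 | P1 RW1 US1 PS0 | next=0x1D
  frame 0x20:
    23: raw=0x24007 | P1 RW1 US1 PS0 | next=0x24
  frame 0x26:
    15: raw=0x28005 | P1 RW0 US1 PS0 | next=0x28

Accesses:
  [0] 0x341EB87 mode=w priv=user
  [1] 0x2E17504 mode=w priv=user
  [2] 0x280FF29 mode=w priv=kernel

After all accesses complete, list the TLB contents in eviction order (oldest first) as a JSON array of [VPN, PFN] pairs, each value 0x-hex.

Per-access translation:
#0 VA=0x341EB87 (w,user):
  L0 @0x17[26] → 0x1A007  P=1,RW=1,US=1,PS=0
  L1 @0x1A[30] → 0x1D007  P=1,RW=1,US=1,PS=0
  ✓ 0x1DB87  — 2 lookups
#1 VA=0x2E17504 (w,user):
  L0 @0x17[23] → 0x20007  P=1,RW=1,US=1,PS=0
  L1 @0x20[23] → 0x24007  P=1,RW=1,US=1,PS=0
  ✓ 0x24504  — 2 lookups
#2 VA=0x280FF29 (w,kernel):
  L0 @0x17[20] → 0x26007  P=1,RW=1,US=1,PS=0
  L1 @0x26[15] → 0x28005  P=1,RW=0,US=1,PS=0
  ⇒ fault: PROTECTION_VIOLATION  — 2 lookups

TLB: [["0x341E", "0x1D"], ["0x2E17", "0x24"]]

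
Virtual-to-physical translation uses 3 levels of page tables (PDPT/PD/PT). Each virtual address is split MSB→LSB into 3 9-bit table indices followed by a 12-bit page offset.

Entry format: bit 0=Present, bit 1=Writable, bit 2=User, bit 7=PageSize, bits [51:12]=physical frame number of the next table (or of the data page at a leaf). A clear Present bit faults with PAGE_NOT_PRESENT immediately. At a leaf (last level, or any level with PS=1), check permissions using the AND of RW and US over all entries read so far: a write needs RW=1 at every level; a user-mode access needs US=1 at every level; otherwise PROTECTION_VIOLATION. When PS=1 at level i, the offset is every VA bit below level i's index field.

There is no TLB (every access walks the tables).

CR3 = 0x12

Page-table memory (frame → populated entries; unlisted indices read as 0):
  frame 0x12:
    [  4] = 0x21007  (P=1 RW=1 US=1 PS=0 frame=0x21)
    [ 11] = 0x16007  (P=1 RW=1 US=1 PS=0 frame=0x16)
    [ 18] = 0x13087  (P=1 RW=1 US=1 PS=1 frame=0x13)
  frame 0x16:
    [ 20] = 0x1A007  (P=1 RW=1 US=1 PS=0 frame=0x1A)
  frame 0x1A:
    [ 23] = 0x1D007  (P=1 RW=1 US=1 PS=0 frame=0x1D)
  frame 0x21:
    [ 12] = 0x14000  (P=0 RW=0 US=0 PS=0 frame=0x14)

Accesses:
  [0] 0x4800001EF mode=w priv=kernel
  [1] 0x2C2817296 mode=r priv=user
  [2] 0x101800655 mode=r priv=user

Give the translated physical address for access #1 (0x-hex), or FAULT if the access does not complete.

Trace:
#0 VA=0x4800001EF (w,kernel):
  L0 @0x12[18] → 0x13087  P=1,RW=1,US=1,PS=1
  ✓ 0x131EF (huge @L0)  — 1 lookups
#1 VA=0x2C2817296 (r,user):
  L0 @0x12[11] → 0x16007  P=1,RW=1,US=1,PS=0
  L1 @0x16[20] → 0x1A007  P=1,RW=1,US=1,PS=0
  L2 @0x1A[23] → 0x1D007  P=1,RW=1,US=1,PS=0
  ✓ 0x1D296  — 3 lookups
#2 VA=0x101800655 (r,user):
  L0 @0x12[4] → 0x21007  P=1,RW=1,US=1,PS=0
  L1 @0x21[12] → 0x14000  P=0,RW=0,US=0,PS=0
  ⇒ fault: PAGE_NOT_PRESENT  — 2 lookups

Access #1 PA: 0x1D296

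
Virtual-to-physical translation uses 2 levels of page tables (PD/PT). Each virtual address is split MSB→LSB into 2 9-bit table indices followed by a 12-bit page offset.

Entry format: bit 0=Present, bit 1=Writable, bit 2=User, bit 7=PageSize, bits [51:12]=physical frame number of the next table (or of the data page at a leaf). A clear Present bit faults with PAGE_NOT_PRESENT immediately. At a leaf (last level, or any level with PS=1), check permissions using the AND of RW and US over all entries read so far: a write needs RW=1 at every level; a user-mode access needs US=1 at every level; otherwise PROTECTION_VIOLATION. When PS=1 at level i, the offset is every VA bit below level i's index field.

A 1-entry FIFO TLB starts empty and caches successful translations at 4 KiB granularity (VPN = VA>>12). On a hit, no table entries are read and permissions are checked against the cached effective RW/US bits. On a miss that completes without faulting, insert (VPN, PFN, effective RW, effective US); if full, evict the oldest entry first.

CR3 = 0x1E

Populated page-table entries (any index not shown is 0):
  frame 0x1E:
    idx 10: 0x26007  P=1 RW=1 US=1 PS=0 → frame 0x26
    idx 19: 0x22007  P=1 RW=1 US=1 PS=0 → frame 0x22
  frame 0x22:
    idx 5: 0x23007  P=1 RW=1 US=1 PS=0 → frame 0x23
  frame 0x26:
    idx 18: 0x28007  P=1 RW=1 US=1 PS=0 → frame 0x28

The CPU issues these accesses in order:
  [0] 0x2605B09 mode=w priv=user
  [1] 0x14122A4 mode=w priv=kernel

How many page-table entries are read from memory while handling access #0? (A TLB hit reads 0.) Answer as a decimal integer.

Trace:
#0 VA=0x2605B09 (w,user):
  L0: frame=0x1E idx=19 entry=0x22007 [P=1 RW=1 US=1 PS=0]
  L1: frame=0x22 idx=5 entry=0x23007 [P=1 RW=1 US=1 PS=0]
  ⇒ phys 0x23B09  [2 reads]
#1 VA=0x14122A4 (w,kernel):
  L0: frame=0x1E idx=10 entry=0x26007 [P=1 RW=1 US=1 PS=0]
  L1: frame=0x26 idx=18 entry=0x28007 [P=1 RW=1 US=1 PS=0]
  ⇒ phys 0x282A4  [2 reads]

Entries read for #0: 2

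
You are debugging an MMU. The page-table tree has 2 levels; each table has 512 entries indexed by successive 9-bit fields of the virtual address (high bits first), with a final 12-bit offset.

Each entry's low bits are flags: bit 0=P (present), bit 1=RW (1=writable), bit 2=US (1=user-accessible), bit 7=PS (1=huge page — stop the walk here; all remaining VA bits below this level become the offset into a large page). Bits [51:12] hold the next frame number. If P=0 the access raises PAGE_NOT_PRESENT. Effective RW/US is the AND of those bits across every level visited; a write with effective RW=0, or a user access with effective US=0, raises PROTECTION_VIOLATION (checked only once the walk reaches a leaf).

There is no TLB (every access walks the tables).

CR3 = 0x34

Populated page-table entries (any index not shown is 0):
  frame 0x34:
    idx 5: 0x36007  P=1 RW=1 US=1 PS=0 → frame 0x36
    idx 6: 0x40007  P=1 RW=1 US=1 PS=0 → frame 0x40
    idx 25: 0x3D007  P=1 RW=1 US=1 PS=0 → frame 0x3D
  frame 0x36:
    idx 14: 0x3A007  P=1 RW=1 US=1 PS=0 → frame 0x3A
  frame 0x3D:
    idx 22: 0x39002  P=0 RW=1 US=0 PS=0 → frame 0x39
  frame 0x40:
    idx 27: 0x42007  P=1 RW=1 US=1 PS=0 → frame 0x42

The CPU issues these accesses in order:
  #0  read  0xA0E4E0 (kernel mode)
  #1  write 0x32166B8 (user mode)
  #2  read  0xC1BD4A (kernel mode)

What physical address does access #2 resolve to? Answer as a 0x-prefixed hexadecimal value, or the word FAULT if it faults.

Per-access translation:
#0 VA=0xA0E4E0 (r,kernel):
  L0: frame=0x34 idx=5 entry=0x36007 [P=1 RW=1 US=1 PS=0]
  L1: frame=0x36 idx=14 entry=0x3A007 [P=1 RW=1 US=1 PS=0]
  ✓ 0x3A4E0  — 2 lookups
#1 VA=0x32166B8 (w,user):
  L0: frame=0x34 idx=25 entry=0x3D007 [P=1 RW=1 US=1 PS=0]
  L1: frame=0x3D idx=22 entry=0x39002 [P=0 RW=1 US=0 PS=0]
  ✗ PAGE_NOT_PRESENT  [2 reads]
#2 VA=0xC1BD4A (r,kernel):
  L0: frame=0x34 idx=6 entry=0x40007 [P=1 RW=1 US=1 PS=0]
  L1: frame=0x40 idx=27 entry=0x42007 [P=1 RW=1 US=1 PS=0]
  ✓ 0x42D4A  — 2 lookups

Access #2 PA: 0x42D4A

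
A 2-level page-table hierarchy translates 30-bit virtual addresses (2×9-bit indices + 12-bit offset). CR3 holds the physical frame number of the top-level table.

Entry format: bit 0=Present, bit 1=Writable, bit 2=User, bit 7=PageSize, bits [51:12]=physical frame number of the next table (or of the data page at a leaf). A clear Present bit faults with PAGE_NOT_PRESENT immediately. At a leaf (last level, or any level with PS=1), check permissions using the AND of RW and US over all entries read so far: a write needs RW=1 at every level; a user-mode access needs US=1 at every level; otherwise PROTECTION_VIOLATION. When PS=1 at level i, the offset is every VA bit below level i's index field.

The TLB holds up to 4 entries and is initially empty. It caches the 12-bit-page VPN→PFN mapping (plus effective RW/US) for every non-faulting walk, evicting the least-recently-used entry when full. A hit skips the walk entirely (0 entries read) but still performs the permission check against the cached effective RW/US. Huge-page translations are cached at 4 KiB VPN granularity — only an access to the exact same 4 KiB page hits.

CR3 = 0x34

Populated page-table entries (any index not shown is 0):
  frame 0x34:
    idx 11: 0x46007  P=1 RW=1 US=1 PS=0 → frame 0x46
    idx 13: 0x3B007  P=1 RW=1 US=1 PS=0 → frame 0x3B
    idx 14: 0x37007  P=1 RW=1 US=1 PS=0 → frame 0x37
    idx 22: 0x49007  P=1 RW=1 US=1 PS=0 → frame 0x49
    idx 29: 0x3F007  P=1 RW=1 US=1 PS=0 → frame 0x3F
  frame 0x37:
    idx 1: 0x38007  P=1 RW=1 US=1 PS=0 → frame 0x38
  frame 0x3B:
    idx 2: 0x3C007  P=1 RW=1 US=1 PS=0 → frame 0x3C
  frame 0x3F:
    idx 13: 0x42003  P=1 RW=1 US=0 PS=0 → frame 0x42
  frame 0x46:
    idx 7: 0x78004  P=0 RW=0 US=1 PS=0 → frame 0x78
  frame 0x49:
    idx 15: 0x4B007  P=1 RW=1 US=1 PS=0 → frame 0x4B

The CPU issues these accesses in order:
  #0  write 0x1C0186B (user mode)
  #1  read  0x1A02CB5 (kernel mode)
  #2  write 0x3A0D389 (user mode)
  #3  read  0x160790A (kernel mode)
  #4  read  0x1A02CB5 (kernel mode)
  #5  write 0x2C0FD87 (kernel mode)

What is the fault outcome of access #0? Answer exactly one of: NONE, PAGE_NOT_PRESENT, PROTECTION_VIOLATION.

Per-access translation:
#0 VA=0x1C0186B (w,user):
  L0: frame=0x34 idx=14 entry=0x37007 [P=1 RW=1 US=1 PS=0]
  L1: frame=0x37 idx=1 entry=0x38007 [P=1 RW=1 US=1 PS=0]
  ⇒ phys 0x3886B  [2 reads]
#1 VA=0x1A02CB5 (r,kernel):
  L0: frame=0x34 idx=13 entry=0x3B007 [P=1 RW=1 US=1 PS=0]
  L1: frame=0x3B idx=2 entry=0x3C007 [P=1 RW=1 US=1 PS=0]
  ⇒ phys 0x3CCB5  [2 reads]
#2 VA=0x3A0D389 (w,user):
  L0: frame=0x34 idx=29 entry=0x3F007 [P=1 RW=1 US=1 PS=0]
  L1: frame=0x3F idx=13 entry=0x42003 [P=1 RW=1 US=0 PS=0]
  ⇒ fault: PROTECTION_VIOLATION  — 2 lookups
#3 VA=0x160790A (r,kernel):
  L0: frame=0x34 idx=11 entry=0x46007 [P=1 RW=1 US=1 PS=0]
  L1: frame=0x46 idx=7 entry=0x78004 [P=0 RW=0 US=1 PS=0]
  ⇒ fault: PAGE_NOT_PRESENT  — 2 lookups
#4 VA=0x1A02CB5 (r,kernel):
  TLB hit vpn=0x1A02 → PA=0x3CCB5
#5 VA=0x2C0FD87 (w,kernel):
  L0: frame=0x34 idx=22 entry=0x49007 [P=1 RW=1 US=1 PS=0]
  L1: frame=0x49 idx=15 entry=0x4B007 [P=1 RW=1 US=1 PS=0]
  ⇒ phys 0x4BD87  [2 reads]

Access #0 fault: NONE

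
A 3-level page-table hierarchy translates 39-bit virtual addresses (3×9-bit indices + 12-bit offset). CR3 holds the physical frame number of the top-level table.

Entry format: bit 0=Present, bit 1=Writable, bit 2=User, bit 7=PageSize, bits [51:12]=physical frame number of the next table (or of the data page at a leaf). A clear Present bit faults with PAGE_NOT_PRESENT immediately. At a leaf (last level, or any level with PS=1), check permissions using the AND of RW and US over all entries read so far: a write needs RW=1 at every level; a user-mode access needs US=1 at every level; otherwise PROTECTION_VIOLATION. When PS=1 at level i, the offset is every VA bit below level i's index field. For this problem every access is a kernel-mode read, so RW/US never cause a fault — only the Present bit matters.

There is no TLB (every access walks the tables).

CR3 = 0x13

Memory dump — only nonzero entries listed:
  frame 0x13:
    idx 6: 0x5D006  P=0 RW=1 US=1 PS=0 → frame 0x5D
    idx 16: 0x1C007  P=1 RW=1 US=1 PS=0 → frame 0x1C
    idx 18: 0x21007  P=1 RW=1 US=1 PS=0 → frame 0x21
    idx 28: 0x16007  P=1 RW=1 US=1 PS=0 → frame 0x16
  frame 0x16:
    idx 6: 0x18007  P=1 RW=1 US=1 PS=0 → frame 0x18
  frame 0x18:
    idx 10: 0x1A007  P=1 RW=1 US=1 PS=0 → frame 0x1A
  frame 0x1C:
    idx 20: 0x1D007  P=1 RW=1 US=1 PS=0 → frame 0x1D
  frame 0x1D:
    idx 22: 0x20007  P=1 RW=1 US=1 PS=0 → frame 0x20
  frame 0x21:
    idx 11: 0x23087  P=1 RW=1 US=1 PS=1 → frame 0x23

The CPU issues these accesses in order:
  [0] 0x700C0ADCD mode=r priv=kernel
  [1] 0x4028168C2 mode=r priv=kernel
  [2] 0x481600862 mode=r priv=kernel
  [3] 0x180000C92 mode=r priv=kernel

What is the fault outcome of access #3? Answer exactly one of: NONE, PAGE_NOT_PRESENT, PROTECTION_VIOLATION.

Per-access translation:
#0 VA=0x700C0ADCD (r,kernel):
  L0: frame=0x13 idx=28 entry=0x16007 [P=1 RW=1 US=1 PS=0]
  L1: frame=0x16 idx=6 entry=0x18007 [P=1 RW=1 US=1 PS=0]
  L2: frame=0x18 idx=10 entry=0x1A007 [P=1 RW=1 US=1 PS=0]
  ✓ 0x1ADCD  — 3 lookups
#1 VA=0x4028168C2 (r,kernel):
  L0: frame=0x13 idx=16 entry=0x1C007 [P=1 RW=1 US=1 PS=0]
  L1: frame=0x1C idx=20 entry=0x1D007 [P=1 RW=1 US=1 PS=0]
  L2: frame=0x1D idx=22 entry=0x20007 [P=1 RW=1 US=1 PS=0]
  ✓ 0x208C2  — 3 lookups
#2 VA=0x481600862 (r,kernel):
  L0: frame=0x13 idx=18 entry=0x21007 [P=1 RW=1 US=1 PS=0]
  L1: frame=0x21 idx=11 entry=0x23087 [P=1 RW=1 US=1 PS=1]
  ✓ 0x23862 (huge @L1)  — 2 lookups
#3 VA=0x180000C92 (r,kernel):
  L0: frame=0x13 idx=6 entry=0x5D006 [P=0 RW=1 US=1 PS=0]
  ✗ PAGE_NOT_PRESENT  [1 reads]

Access #3 fault: PAGE_NOT_PRESENT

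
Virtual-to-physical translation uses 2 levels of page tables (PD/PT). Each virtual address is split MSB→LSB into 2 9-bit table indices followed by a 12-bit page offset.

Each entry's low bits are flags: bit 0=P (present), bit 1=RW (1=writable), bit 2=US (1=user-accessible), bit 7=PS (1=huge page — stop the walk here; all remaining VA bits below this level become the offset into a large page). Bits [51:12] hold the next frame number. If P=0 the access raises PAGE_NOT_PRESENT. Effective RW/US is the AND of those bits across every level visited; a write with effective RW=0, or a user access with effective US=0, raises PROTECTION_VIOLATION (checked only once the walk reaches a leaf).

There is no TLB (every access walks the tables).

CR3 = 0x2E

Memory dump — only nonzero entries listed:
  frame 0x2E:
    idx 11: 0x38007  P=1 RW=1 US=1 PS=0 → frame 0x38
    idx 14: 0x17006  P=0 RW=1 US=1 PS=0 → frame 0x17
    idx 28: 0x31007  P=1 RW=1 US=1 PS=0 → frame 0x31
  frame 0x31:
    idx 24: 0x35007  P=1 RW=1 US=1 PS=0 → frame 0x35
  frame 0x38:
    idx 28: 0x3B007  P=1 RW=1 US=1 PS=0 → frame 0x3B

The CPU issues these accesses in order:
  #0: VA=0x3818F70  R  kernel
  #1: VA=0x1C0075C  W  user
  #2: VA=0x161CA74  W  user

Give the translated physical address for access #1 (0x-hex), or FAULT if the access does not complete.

Trace:
#0 VA=0x3818F70 (r,kernel):
  L0 @0x2E[28] → 0x31007  P=1,RW=1,US=1,PS=0
  L1 @0x31[24] → 0x35007  P=1,RW=1,US=1,PS=0
  ✓ 0x35F70  — 2 lookups
#1 VA=0x1C0075C (w,user):
  L0 @0x2E[14] → 0x17006  P=0,RW=1,US=1,PS=0
  ⇒ fault: PAGE_NOT_PRESENT  — 1 lookups
#2 VA=0x161CA74 (w,user):
  L0 @0x2E[11] → 0x38007  P=1,RW=1,US=1,PS=0
  L1 @0x38[28] → 0x3B007  P=1,RW=1,US=1,PS=0
  ✓ 0x3BA74  — 2 lookups

Access #1 PA: FAULT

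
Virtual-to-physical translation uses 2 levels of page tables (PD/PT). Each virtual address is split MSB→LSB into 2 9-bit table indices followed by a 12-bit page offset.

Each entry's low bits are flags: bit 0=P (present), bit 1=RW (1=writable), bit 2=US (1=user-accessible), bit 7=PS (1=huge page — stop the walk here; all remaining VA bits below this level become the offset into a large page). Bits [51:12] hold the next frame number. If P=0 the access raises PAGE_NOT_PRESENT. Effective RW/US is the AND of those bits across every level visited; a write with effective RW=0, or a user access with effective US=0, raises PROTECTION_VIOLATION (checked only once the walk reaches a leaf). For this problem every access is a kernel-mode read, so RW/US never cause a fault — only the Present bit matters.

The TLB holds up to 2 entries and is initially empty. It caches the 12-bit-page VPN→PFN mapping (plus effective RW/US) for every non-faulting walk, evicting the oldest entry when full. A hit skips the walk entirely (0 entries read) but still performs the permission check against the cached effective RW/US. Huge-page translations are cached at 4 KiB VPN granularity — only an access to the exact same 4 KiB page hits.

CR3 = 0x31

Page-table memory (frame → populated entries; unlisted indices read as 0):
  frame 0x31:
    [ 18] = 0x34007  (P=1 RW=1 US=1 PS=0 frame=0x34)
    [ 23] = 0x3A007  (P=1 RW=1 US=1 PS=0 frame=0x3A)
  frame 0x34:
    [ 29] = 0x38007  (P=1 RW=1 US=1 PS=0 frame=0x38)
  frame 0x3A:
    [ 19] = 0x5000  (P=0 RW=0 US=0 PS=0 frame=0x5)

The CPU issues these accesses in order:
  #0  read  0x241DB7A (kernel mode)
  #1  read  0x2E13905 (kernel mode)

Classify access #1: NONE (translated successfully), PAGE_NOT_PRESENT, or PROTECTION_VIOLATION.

Per-access translation:
#0 VA=0x241DB7A (r,kernel):
  [0] read 0x31 idx=18: raw=0x34007 flags P=1 W=1 U=1 S=0
  [1] read 0x34 idx=29: raw=0x38007 flags P=1 W=1 U=1 S=0
  ✓ 0x38B7A  — 2 lookups
#1 VA=0x2E13905 (r,kernel):
  [0] read 0x31 idx=23: raw=0x3A007 flags P=1 W=1 U=1 S=0
  [1] read 0x3A idx=19: raw=0x5000 flags P=0 W=0 U=0 S=0
  ⇒ fault: PAGE_NOT_PRESENT  — 2 lookups

Access #1 fault: PAGE_NOT_PRESENT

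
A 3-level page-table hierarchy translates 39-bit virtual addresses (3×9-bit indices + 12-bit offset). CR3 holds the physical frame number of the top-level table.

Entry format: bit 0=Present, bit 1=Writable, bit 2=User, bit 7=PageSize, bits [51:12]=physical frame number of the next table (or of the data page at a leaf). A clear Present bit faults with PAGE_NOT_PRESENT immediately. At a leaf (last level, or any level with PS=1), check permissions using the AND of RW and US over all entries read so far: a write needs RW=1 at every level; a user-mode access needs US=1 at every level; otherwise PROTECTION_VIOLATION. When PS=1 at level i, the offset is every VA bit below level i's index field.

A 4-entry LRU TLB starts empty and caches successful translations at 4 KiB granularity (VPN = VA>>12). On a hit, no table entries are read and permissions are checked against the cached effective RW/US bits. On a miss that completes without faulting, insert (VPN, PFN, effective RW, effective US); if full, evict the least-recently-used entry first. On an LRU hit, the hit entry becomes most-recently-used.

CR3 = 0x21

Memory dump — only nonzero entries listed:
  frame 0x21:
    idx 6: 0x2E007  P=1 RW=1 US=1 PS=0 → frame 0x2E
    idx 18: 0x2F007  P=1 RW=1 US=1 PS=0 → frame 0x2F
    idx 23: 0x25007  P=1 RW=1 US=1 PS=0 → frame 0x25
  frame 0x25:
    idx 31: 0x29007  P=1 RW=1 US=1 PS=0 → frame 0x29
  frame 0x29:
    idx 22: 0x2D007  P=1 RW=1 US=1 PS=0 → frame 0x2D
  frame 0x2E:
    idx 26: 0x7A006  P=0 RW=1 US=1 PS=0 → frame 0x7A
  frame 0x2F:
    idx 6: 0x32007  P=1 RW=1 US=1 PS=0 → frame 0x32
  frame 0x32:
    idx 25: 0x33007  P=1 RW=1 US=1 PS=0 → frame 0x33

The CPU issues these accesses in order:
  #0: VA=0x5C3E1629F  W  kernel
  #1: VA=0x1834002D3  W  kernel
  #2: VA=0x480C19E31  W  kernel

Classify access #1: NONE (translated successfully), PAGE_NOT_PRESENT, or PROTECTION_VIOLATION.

Trace:
#0 VA=0x5C3E1629F (w,kernel):
  lvl0: tbl 0x21, slot 23 ⇒ 0x25007 (P1/RW1/US1/PS0)
  lvl1: tbl 0x25, slot 31 ⇒ 0x29007 (P1/RW1/US1/PS0)
  lvl2: tbl 0x29, slot 22 ⇒ 0x2D007 (P1/RW1/US1/PS0)
  ⇒ phys 0x2D29F  [3 reads]
#1 VA=0x1834002D3 (w,kernel):
  lvl0: tbl 0x21, slot 6 ⇒ 0x2E007 (P1/RW1/US1/PS0)
  lvl1: tbl 0x2E, slot 26 ⇒ 0x7A006 (P0/RW1/US1/PS0)
  ⇒ fault: PAGE_NOT_PRESENT  — 2 lookups
#2 VA=0x480C19E31 (w,kernel):
  lvl0: tbl 0x21, slot 18 ⇒ 0x2F007 (P1/RW1/US1/PS0)
  lvl1: tbl 0x2F, slot 6 ⇒ 0x32007 (P1/RW1/US1/PS0)
  lvl2: tbl 0x32, slot 25 ⇒ 0x33007 (P1/RW1/US1/PS0)
  ⇒ phys 0x33E31  [3 reads]

Access #1 fault: PAGE_NOT_PRESENT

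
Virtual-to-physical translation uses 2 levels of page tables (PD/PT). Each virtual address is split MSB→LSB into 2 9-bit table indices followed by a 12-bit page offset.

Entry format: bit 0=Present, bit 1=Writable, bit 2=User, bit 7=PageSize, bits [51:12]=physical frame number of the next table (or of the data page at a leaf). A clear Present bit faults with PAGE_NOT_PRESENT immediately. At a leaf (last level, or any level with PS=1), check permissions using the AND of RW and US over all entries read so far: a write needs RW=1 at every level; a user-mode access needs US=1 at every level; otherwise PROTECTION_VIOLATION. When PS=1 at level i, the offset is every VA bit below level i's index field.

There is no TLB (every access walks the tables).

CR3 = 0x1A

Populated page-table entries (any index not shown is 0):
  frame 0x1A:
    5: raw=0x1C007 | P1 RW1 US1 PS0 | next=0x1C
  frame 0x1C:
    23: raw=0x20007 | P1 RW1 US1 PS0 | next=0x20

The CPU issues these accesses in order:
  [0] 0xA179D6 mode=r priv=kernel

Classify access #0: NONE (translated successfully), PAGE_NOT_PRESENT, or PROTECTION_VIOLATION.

Per-access translation:
#0 VA=0xA179D6 (r,kernel):
  lvl0: tbl 0x1A, slot 5 ⇒ 0x1C007 (P1/RW1/US1/PS0)
  lvl1: tbl 0x1C, slot 23 ⇒ 0x20007 (P1/RW1/US1/PS0)
  → PA=0x209D6  (2 entries read)

Access #0 fault: NONE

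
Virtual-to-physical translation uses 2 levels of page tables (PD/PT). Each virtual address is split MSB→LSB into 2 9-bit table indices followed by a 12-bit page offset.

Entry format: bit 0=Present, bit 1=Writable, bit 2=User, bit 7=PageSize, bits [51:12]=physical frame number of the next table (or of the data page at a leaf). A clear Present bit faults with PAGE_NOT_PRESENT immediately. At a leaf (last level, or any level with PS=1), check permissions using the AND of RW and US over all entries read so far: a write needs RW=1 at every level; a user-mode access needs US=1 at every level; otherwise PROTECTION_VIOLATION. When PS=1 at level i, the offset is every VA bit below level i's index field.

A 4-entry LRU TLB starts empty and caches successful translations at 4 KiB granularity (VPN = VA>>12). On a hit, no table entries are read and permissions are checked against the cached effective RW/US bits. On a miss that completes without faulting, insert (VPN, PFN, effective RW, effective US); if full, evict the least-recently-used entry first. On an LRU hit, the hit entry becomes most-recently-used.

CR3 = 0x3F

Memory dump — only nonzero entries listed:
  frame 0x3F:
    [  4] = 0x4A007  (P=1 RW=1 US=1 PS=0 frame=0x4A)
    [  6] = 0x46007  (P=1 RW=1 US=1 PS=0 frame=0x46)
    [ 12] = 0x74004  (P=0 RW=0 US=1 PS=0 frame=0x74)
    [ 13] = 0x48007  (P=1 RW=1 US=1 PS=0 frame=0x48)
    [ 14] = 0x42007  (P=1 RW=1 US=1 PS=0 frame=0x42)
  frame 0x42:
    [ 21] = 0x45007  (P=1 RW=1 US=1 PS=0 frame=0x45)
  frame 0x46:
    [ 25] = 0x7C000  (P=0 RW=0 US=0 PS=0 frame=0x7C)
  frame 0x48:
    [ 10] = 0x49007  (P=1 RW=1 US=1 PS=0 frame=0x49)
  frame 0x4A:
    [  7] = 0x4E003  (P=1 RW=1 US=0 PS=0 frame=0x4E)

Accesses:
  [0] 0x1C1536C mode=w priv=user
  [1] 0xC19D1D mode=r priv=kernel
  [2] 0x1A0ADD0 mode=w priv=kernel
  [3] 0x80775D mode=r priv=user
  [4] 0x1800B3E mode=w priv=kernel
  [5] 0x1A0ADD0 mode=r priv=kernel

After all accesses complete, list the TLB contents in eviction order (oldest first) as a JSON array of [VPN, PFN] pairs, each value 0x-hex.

Per-access translation:
#0 VA=0x1C1536C (w,user):
  L0 @0x3F[14] → 0x42007  P=1,RW=1,US=1,PS=0
  L1 @0x42[21] → 0x45007  P=1,RW=1,US=1,PS=0
  ✓ 0x4536C  — 2 lookups
#1 VA=0xC19D1D (r,kernel):
  L0 @0x3F[6] → 0x46007  P=1,RW=1,US=1,PS=0
  L1 @0x46[25] → 0x7C000  P=0,RW=0,US=0,PS=0
  → PAGE_NOT_PRESENT  (2 entries read)
#2 VA=0x1A0ADD0 (w,kernel):
  L0 @0x3F[13] → 0x48007  P=1,RW=1,US=1,PS=0
  L1 @0x48[10] → 0x49007  P=1,RW=1,US=1,PS=0
  ✓ 0x49DD0  — 2 lookups
#3 VA=0x80775D (r,user):
  L0 @0x3F[4] → 0x4A007  P=1,RW=1,US=1,PS=0
  L1 @0x4A[7] → 0x4E003  P=1,RW=1,US=0,PS=0
  → PROTECTION_VIOLATION  (2 entries read)
#4 VA=0x1800B3E (w,kernel):
  L0 @0x3F[12] → 0x74004  P=0,RW=0,US=1,PS=0
  → PAGE_NOT_PRESENT  (1 entries read)
#5 VA=0x1A0ADD0 (r,kernel):
  TLB hit vpn=0x1A0A → PA=0x49DD0

TLB: [["0x1C15", "0x45"], ["0x1A0A", "0x49"]]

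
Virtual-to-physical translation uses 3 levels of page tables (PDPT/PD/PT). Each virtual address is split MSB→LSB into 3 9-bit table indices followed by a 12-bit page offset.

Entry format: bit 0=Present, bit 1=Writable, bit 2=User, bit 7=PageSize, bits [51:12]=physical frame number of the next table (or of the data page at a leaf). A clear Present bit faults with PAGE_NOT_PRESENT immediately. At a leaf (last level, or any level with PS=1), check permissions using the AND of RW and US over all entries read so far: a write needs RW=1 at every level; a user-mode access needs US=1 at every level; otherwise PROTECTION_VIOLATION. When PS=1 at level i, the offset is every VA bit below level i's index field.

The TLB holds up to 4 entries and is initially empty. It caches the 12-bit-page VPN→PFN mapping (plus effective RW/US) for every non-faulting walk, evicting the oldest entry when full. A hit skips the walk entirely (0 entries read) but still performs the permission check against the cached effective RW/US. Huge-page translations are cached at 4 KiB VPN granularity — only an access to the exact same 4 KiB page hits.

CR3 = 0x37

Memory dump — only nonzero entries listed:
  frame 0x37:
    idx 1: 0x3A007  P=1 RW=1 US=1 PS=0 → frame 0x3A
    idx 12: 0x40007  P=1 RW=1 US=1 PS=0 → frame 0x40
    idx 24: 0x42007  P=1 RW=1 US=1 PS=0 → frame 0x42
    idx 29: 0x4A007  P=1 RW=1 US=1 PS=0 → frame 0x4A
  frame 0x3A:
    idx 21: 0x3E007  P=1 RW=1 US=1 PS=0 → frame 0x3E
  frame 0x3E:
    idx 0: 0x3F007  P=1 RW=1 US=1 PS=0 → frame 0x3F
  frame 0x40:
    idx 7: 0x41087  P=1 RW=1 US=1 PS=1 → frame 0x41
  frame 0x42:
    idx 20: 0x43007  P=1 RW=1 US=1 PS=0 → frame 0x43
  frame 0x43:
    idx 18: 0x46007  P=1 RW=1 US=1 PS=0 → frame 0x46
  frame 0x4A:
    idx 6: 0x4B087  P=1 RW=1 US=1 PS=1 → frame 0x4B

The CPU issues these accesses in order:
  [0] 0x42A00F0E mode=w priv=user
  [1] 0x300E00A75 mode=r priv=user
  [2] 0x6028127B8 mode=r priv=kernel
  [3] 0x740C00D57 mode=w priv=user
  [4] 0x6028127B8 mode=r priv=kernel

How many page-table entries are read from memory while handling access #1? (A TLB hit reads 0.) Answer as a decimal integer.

Walk each access:
#0 VA=0x42A00F0E (w,user):
  L0: frame=0x37 idx=1 entry=0x3A007 [P=1 RW=1 US=1 PS=0]
  L1: frame=0x3A idx=21 entry=0x3E007 [P=1 RW=1 US=1 PS=0]
  L2: frame=0x3E idx=0 entry=0x3F007 [P=1 RW=1 US=1 PS=0]
  ✓ 0x3FF0E  — 3 lookups
#1 VA=0x300E00A75 (r,user):
  L0: frame=0x37 idx=12 entry=0x40007 [P=1 RW=1 US=1 PS=0]
  L1: frame=0x40 idx=7 entry=0x41087 [P=1 RW=1 US=1 PS=1]
  ✓ 0x41A75 (huge @L1)  — 2 lookups
#2 VA=0x6028127B8 (r,kernel):
  L0: frame=0x37 idx=24 entry=0x42007 [P=1 RW=1 US=1 PS=0]
  L1: frame=0x42 idx=20 entry=0x43007 [P=1 RW=1 US=1 PS=0]
  L2: frame=0x43 idx=18 entry=0x46007 [P=1 RW=1 US=1 PS=0]
  ✓ 0x467B8  — 3 lookups
#3 VA=0x740C00D57 (w,user):
  L0: frame=0x37 idx=29 entry=0x4A007 [P=1 RW=1 US=1 PS=0]
  L1: frame=0x4A idx=6 entry=0x4B087 [P=1 RW=1 US=1 PS=1]
  ✓ 0x4BD57 (huge @L1)  — 2 lookups
#4 VA=0x6028127B8 (r,kernel):
  TLB hit vpn=0x602812 → PA=0x467B8

Entries read for #1: 2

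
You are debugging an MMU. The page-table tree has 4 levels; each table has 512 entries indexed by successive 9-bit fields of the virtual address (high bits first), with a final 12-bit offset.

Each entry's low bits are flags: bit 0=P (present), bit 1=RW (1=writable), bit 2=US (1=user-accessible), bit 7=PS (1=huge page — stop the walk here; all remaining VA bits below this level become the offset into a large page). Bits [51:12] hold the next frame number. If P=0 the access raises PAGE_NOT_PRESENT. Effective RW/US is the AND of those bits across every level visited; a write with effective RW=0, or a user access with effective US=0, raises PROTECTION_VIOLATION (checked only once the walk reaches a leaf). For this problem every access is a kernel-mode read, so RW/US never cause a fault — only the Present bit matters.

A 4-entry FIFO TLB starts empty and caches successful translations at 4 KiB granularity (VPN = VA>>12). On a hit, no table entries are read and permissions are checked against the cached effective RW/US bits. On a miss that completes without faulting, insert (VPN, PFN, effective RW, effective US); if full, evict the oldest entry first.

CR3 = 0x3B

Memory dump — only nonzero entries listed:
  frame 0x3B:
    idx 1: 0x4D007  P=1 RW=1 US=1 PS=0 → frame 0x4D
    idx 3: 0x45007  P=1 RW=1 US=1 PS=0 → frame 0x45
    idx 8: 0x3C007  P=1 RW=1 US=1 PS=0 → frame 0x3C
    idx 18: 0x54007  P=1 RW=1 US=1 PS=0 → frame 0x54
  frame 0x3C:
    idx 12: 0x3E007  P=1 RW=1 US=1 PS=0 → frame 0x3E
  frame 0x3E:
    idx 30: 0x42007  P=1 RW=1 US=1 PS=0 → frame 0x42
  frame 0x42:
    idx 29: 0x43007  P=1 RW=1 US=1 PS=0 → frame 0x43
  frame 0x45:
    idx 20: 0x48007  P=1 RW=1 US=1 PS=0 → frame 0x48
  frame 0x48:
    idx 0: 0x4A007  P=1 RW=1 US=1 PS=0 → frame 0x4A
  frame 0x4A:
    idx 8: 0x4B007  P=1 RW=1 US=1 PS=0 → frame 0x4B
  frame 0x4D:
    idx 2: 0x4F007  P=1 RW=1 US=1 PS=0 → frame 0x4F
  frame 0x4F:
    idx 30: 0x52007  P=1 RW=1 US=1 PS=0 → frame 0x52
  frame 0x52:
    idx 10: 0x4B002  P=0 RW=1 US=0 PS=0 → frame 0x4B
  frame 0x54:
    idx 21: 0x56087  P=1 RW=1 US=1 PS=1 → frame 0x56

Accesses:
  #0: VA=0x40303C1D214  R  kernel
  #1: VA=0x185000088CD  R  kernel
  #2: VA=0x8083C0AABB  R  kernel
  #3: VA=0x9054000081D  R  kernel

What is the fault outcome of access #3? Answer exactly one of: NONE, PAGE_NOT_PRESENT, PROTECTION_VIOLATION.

Per-access translation:
#0 VA=0x40303C1D214 (r,kernel):
  [0] read 0x3B idx=8: raw=0x3C007 flags P=1 W=1 U=1 S=0
  [1] read 0x3C idx=12: raw=0x3E007 flags P=1 W=1 U=1 S=0
  [2] read 0x3E idx=30: raw=0x42007 flags P=1 W=1 U=1 S=0
  [3] read 0x42 idx=29: raw=0x43007 flags P=1 W=1 U=1 S=0
  ⇒ phys 0x43214  [4 reads]
#1 VA=0x185000088CD (r,kernel):
  [0] read 0x3B idx=3: raw=0x45007 flags P=1 W=1 U=1 S=0
  [1] read 0x45 idx=20: raw=0x48007 flags P=1 W=1 U=1 S=0
  [2] read 0x48 idx=0: raw=0x4A007 flags P=1 W=1 U=1 S=0
  [3] read 0x4A idx=8: raw=0x4B007 flags P=1 W=1 U=1 S=0
  ⇒ phys 0x4B8CD  [4 reads]
#2 VA=0x8083C0AABB (r,kernel):
  [0] read 0x3B idx=1: raw=0x4D007 flags P=1 W=1 U=1 S=0
  [1] read 0x4D idx=2: raw=0x4F007 flags P=1 W=1 U=1 S=0
  [2] read 0x4F idx=30: raw=0x52007 flags P=1 W=1 U=1 S=0
  [3] read 0x52 idx=10: raw=0x4B002 flags P=0 W=1 U=0 S=0
  → PAGE_NOT_PRESENT  (4 entries read)
#3 VA=0x9054000081D (r,kernel):
  [0] read 0x3B idx=18: raw=0x54007 flags P=1 W=1 U=1 S=0
  [1] read 0x54 idx=21: raw=0x56087 flags P=1 W=1 U=1 S=1
  ⇒ phys 0x5681D (huge @L1)  [2 reads]

Access #3 fault: NONE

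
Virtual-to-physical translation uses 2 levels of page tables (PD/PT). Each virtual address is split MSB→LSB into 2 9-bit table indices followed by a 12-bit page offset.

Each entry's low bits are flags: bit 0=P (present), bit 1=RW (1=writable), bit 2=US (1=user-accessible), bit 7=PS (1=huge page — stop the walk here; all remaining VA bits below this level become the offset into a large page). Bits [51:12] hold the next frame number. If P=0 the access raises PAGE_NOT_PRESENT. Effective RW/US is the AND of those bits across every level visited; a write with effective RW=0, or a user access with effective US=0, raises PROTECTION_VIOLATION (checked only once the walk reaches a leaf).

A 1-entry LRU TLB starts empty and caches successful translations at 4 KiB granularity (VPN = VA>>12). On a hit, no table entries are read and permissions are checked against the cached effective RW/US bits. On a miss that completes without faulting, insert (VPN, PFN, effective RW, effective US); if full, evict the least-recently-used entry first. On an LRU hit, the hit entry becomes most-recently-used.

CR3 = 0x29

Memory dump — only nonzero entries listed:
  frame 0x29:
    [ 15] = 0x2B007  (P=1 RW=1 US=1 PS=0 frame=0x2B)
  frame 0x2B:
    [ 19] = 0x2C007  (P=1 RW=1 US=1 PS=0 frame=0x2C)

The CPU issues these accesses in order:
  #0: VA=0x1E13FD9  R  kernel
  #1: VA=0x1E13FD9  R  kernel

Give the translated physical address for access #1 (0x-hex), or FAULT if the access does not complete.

Trace:
#0 VA=0x1E13FD9 (r,kernel):
  lvl0: tbl 0x29, slot 15 ⇒ 0x2B007 (P1/RW1/US1/PS0)
  lvl1: tbl 0x2B, slot 19 ⇒ 0x2C007 (P1/RW1/US1/PS0)
  → PA=0x2CFD9  (2 entries read)
#1 VA=0x1E13FD9 (r,kernel):
  TLB hit vpn=0x1E13 → PA=0x2CFD9

Access #1 PA: 0x2CFD9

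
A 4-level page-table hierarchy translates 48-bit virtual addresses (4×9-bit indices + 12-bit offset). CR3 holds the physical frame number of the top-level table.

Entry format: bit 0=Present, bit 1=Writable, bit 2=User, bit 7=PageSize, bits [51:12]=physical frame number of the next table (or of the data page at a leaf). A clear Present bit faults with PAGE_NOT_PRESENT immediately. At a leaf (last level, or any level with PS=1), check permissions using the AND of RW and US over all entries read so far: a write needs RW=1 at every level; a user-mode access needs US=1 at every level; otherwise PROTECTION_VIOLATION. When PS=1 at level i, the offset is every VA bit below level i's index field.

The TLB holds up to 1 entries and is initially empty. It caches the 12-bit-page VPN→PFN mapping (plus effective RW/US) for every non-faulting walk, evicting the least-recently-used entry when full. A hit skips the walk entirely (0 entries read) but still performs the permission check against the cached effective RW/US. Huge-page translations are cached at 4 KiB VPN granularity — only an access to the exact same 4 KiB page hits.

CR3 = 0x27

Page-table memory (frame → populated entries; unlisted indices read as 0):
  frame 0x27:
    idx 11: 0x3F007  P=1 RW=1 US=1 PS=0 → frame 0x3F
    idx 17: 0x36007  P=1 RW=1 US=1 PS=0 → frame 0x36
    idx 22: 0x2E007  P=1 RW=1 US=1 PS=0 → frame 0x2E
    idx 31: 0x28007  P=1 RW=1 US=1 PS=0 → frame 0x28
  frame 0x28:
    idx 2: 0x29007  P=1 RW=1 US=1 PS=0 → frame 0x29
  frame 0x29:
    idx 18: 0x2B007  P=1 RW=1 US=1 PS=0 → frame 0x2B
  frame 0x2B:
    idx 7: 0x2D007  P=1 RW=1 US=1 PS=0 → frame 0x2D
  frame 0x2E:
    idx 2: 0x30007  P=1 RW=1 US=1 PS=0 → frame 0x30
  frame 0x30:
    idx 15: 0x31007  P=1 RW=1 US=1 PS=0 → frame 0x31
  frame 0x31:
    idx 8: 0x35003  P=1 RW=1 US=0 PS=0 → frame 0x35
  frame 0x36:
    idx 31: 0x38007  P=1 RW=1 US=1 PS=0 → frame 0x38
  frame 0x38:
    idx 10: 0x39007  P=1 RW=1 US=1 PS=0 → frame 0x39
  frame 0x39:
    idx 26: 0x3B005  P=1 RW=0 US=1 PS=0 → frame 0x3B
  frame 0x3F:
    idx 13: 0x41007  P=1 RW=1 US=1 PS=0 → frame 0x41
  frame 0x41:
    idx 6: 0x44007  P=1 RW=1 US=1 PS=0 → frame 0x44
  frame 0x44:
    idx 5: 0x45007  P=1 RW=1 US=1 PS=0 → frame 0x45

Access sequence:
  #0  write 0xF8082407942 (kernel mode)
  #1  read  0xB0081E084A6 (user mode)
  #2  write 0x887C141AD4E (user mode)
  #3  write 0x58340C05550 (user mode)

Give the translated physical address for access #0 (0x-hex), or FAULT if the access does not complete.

Walk each access:
#0 VA=0xF8082407942 (w,kernel):
  L0: frame=0x27 idx=31 entry=0x28007 [P=1 RW=1 US=1 PS=0]
  L1: frame=0x28 idx=2 entry=0x29007 [P=1 RW=1 US=1 PS=0]
  L2: frame=0x29 idx=18 entry=0x2B007 [P=1 RW=1 US=1 PS=0]
  L3: frame=0x2B idx=7 entry=0x2D007 [P=1 RW=1 US=1 PS=0]
  ✓ 0x2D942  — 4 lookups
#1 VA=0xB0081E084A6 (r,user):
  L0: frame=0x27 idx=22 entry=0x2E007 [P=1 RW=1 US=1 PS=0]
  L1: frame=0x2E idx=2 entry=0x30007 [P=1 RW=1 US=1 PS=0]
  L2: frame=0x30 idx=15 entry=0x31007 [P=1 RW=1 US=1 PS=0]
  L3: frame=0x31 idx=8 entry=0x35003 [P=1 RW=1 US=0 PS=0]
  ⇒ fault: PROTECTION_VIOLATION  — 4 lookups
#2 VA=0x887C141AD4E (w,user):
  L0: frame=0x27 idx=17 entry=0x36007 [P=1 RW=1 US=1 PS=0]
  L1: frame=0x36 idx=31 entry=0x38007 [P=1 RW=1 US=1 PS=0]
  L2: frame=0x38 idx=10 entry=0x39007 [P=1 RW=1 US=1 PS=0]
  L3: frame=0x39 idx=26 entry=0x3B005 [P=1 RW=0 US=1 PS=0]
  ⇒ fault: PROTECTION_VIOLATION  — 4 lookups
#3 VA=0x58340C05550 (w,user):
  L0: frame=0x27 idx=11 entry=0x3F007 [P=1 RW=1 US=1 PS=0]
  L1: frame=0x3F idx=13 entry=0x41007 [P=1 RW=1 US=1 PS=0]
  L2: frame=0x41 idx=6 entry=0x44007 [P=1 RW=1 US=1 PS=0]
  L3: frame=0x44 idx=5 entry=0x45007 [P=1 RW=1 US=1 PS=0]
  ✓ 0x45550  — 4 lookups

Access #0 PA: 0x2D942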